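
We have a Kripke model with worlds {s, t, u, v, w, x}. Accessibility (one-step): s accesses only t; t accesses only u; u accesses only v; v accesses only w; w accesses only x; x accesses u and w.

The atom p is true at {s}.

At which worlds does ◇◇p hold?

∅

s: successors {t}; ◇p there: t:F. ✗
t: successors {u}; ◇p there: u:F. ✗
u: successors {v}; ◇p there: v:F. ✗
v: successors {w}; ◇p there: w:F. ✗
w: successors {x}; ◇p there: x:F. ✗
x: successors {u, w}; ◇p there: u:F, w:F. ✗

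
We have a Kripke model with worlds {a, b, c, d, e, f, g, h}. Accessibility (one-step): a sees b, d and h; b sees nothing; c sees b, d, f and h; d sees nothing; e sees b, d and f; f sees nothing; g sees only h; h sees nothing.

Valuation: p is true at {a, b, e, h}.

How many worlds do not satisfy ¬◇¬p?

3

a: ◇¬p is T. ✗
b: ◇¬p is F. ✓
c: ◇¬p is T. ✗
d: ◇¬p is F. ✓
e: ◇¬p is T. ✗
f: ◇¬p is F. ✓
g: ◇¬p is F. ✓
h: ◇¬p is F. ✓
Satisfying worlds: {b, d, f, g, h}.
So ¬◇¬p fails at the other 3 worlds.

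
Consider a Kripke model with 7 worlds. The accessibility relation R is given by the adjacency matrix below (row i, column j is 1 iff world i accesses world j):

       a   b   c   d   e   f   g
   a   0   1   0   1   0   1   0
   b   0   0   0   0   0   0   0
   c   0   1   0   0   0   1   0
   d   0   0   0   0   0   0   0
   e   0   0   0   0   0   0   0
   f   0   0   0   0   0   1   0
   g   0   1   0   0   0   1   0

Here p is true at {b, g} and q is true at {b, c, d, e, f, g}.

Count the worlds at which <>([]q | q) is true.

a: successors {b, d, f}; []q | q there: b:T, d:T, f:T. ✓
b: no successors, so <>([]q | q) fails. ✗
c: successors {b, f}; []q | q there: b:T, f:T. ✓
d: no successors, so <>([]q | q) fails. ✗
e: no successors, so <>([]q | q) fails. ✗
f: successors {f}; []q | q there: f:T. ✓
g: successors {b, f}; []q | q there: b:T, f:T. ✓
Satisfying worlds: {a, c, f, g}.

4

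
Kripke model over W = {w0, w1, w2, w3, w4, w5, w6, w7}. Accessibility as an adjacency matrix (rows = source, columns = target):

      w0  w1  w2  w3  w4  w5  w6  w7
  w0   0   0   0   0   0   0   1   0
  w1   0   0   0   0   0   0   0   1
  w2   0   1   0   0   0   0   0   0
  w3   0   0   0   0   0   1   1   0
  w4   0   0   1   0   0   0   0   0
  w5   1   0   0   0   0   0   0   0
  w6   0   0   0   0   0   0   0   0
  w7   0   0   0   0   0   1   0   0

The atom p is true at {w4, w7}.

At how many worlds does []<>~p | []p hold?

w0: []<>~p is F, []p is F. ✗
w1: []<>~p is T, []p is T. ✓
w2: []<>~p is F, []p is F. ✗
w3: []<>~p is F, []p is F. ✗
w4: []<>~p is T, []p is F. ✓
w5: []<>~p is T, []p is F. ✓
w6: []<>~p is T, []p is T. ✓
w7: []<>~p is T, []p is F. ✓
Satisfying worlds: {w1, w4, w5, w6, w7}.

5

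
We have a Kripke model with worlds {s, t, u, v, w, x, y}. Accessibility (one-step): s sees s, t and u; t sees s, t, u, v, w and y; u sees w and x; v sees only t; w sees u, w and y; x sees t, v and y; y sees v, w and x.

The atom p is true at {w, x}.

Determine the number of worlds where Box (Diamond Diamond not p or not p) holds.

7

s: successors {s, t, u}; Diamond Diamond not p or not p there: s:T, t:T, u:T. ✓
t: successors {s, t, u, v, w, y}; Diamond Diamond not p or not p there: s:T, t:T, u:T, v:T, w:T, y:T. ✓
u: successors {w, x}; Diamond Diamond not p or not p there: w:T, x:T. ✓
v: successors {t}; Diamond Diamond not p or not p there: t:T. ✓
w: successors {u, w, y}; Diamond Diamond not p or not p there: u:T, w:T, y:T. ✓
x: successors {t, v, y}; Diamond Diamond not p or not p there: t:T, v:T, y:T. ✓
y: successors {v, w, x}; Diamond Diamond not p or not p there: v:T, w:T, x:T. ✓
Satisfying worlds: {s, t, u, v, w, x, y}.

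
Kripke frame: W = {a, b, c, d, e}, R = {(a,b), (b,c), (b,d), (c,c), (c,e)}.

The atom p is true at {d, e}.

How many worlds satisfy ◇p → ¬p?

a: ◇p is F, ¬p is T. ✓
b: ◇p is T, ¬p is T. ✓
c: ◇p is T, ¬p is T. ✓
d: ◇p is F, ¬p is F. ✓
e: ◇p is F, ¬p is F. ✓
Satisfying worlds: {a, b, c, d, e}.

5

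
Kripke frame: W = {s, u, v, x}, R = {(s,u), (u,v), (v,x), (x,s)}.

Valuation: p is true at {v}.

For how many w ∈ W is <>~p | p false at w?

1

s: <>~p is T, p is F. ✓
u: <>~p is F, p is F. ✗
v: <>~p is T, p is T. ✓
x: <>~p is T, p is F. ✓
Satisfying worlds: {s, v, x}.
So <>~p | p fails at the other 1 world.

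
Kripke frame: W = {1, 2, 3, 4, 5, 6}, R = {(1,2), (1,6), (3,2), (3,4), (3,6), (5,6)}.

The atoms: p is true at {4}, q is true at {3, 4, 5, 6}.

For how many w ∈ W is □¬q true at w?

1: successors {2, 6}; ¬q there: 2:T, 6:F. ✗
2: no successors, so □¬q holds vacuously. ✓
3: successors {2, 4, 6}; ¬q there: 2:T, 4:F, 6:F. ✗
4: no successors, so □¬q holds vacuously. ✓
5: successors {6}; ¬q there: 6:F. ✗
6: no successors, so □¬q holds vacuously. ✓
Satisfying worlds: {2, 4, 6}.

3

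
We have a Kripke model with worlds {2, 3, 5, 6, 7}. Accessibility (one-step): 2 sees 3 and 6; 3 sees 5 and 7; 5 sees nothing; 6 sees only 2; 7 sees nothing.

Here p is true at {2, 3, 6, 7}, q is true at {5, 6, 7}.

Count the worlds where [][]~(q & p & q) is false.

2: successors {3, 6}; []~(q & p & q) there: 3:F, 6:T. ✗
3: successors {5, 7}; []~(q & p & q) there: 5:T, 7:T. ✓
5: no successors, so [][]~(q & p & q) holds vacuously. ✓
6: successors {2}; []~(q & p & q) there: 2:F. ✗
7: no successors, so [][]~(q & p & q) holds vacuously. ✓
Satisfying worlds: {3, 5, 7}.
So [][]~(q & p & q) fails at the other 2 worlds.

2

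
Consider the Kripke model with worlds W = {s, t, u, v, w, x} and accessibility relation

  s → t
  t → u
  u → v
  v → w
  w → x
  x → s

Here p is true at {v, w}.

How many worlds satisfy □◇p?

2

s: successors {t}; ◇p there: t:F. ✗
t: successors {u}; ◇p there: u:T. ✓
u: successors {v}; ◇p there: v:T. ✓
v: successors {w}; ◇p there: w:F. ✗
w: successors {x}; ◇p there: x:F. ✗
x: successors {s}; ◇p there: s:F. ✗
Satisfying worlds: {t, u}.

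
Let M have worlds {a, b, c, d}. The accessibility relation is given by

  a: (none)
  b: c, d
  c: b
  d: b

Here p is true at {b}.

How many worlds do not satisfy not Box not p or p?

a: not Box not p is F, p is F. ✗
b: not Box not p is F, p is T. ✓
c: not Box not p is T, p is F. ✓
d: not Box not p is T, p is F. ✓
Satisfying worlds: {b, c, d}.
So not Box not p or p fails at the other 1 world.

1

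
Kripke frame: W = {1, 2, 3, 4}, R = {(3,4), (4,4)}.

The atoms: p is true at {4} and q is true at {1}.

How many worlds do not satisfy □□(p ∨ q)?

1: no successors, so □□(p ∨ q) holds vacuously. ✓
2: no successors, so □□(p ∨ q) holds vacuously. ✓
3: successors {4}; □(p ∨ q) there: 4:T. ✓
4: successors {4}; □(p ∨ q) there: 4:T. ✓
Satisfying worlds: {1, 2, 3, 4}.
So □□(p ∨ q) fails at the other 0 worlds.

0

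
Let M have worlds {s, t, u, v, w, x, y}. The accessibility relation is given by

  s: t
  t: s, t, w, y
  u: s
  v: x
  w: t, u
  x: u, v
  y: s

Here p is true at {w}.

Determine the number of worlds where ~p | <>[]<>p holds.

6

s: ~p is T, <>[]<>p is F. ✓
t: ~p is T, <>[]<>p is T. ✓
u: ~p is T, <>[]<>p is T. ✓
v: ~p is T, <>[]<>p is F. ✓
w: ~p is F, <>[]<>p is F. ✗
x: ~p is T, <>[]<>p is F. ✓
y: ~p is T, <>[]<>p is T. ✓
Satisfying worlds: {s, t, u, v, x, y}.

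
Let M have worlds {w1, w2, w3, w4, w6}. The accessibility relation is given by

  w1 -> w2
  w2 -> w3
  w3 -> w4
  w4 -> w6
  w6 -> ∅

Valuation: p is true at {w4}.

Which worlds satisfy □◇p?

w1: successors {w2}; ◇p there: w2:F. ✗
w2: successors {w3}; ◇p there: w3:T. ✓
w3: successors {w4}; ◇p there: w4:F. ✗
w4: successors {w6}; ◇p there: w6:F. ✗
w6: no successors, so □◇p holds vacuously. ✓

{w2, w6}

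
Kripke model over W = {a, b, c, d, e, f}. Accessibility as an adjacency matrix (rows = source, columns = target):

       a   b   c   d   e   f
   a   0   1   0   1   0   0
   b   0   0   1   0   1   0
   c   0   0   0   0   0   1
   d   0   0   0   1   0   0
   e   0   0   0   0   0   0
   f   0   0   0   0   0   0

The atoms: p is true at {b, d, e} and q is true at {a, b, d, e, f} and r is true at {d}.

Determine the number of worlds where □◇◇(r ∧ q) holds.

3

a: successors {b, d}; ◇◇(r ∧ q) there: b:F, d:T. ✗
b: successors {c, e}; ◇◇(r ∧ q) there: c:F, e:F. ✗
c: successors {f}; ◇◇(r ∧ q) there: f:F. ✗
d: successors {d}; ◇◇(r ∧ q) there: d:T. ✓
e: no successors, so □◇◇(r ∧ q) holds vacuously. ✓
f: no successors, so □◇◇(r ∧ q) holds vacuously. ✓
Satisfying worlds: {d, e, f}.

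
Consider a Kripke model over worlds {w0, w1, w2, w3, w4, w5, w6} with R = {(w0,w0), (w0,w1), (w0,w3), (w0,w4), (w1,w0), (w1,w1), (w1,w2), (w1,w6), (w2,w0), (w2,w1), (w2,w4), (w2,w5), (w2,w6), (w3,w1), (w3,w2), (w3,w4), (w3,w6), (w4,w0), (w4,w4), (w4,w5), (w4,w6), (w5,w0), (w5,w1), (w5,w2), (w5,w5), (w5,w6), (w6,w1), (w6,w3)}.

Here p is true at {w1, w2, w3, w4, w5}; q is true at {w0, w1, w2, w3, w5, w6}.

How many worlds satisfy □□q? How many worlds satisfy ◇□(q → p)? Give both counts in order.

0 and 5

For □□q:
w0: successors {w0, w1, w3, w4}; □q there: w0:F, w1:T, w3:F, w4:F. ✗
w1: successors {w0, w1, w2, w6}; □q there: w0:F, w1:T, w2:F, w6:T. ✗
w2: successors {w0, w1, w4, w5, w6}; □q there: w0:F, w1:T, w4:F, w5:T, w6:T. ✗
w3: successors {w1, w2, w4, w6}; □q there: w1:T, w2:F, w4:F, w6:T. ✗
w4: successors {w0, w4, w5, w6}; □q there: w0:F, w4:F, w5:T, w6:T. ✗
w5: successors {w0, w1, w2, w5, w6}; □q there: w0:F, w1:T, w2:F, w5:T, w6:T. ✗
w6: successors {w1, w3}; □q there: w1:T, w3:F. ✗
— 0 worlds.
For ◇□(q → p):
w0: successors {w0, w1, w3, w4}; □(q → p) there: w0:F, w1:F, w3:F, w4:F. ✗
w1: successors {w0, w1, w2, w6}; □(q → p) there: w0:F, w1:F, w2:F, w6:T. ✓
w2: successors {w0, w1, w4, w5, w6}; □(q → p) there: w0:F, w1:F, w4:F, w5:F, w6:T. ✓
w3: successors {w1, w2, w4, w6}; □(q → p) there: w1:F, w2:F, w4:F, w6:T. ✓
w4: successors {w0, w4, w5, w6}; □(q → p) there: w0:F, w4:F, w5:F, w6:T. ✓
w5: successors {w0, w1, w2, w5, w6}; □(q → p) there: w0:F, w1:F, w2:F, w5:F, w6:T. ✓
w6: successors {w1, w3}; □(q → p) there: w1:F, w3:F. ✗
— 5 worlds.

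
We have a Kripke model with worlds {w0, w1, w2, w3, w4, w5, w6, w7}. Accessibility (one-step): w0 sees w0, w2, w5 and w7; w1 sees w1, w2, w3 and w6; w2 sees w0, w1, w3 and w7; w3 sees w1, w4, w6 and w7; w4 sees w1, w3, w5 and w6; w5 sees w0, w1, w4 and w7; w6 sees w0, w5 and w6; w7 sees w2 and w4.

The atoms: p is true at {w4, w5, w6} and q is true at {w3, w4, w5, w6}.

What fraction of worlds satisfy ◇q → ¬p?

w0: ◇q is T, ¬p is T. ✓
w1: ◇q is T, ¬p is T. ✓
w2: ◇q is T, ¬p is T. ✓
w3: ◇q is T, ¬p is T. ✓
w4: ◇q is T, ¬p is F. ✗
w5: ◇q is T, ¬p is F. ✗
w6: ◇q is T, ¬p is F. ✗
w7: ◇q is T, ¬p is T. ✓
That's 5 of 8 worlds, so 5/8.

5/8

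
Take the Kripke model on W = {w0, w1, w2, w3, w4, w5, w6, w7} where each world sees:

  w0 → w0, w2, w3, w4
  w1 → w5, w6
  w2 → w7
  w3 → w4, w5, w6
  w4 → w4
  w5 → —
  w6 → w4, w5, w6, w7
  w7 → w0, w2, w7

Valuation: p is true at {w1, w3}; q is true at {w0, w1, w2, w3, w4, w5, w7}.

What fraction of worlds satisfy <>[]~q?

3/8

w0: successors {w0, w2, w3, w4}; []~q there: w0:F, w2:F, w3:F, w4:F. ✗
w1: successors {w5, w6}; []~q there: w5:T, w6:F. ✓
w2: successors {w7}; []~q there: w7:F. ✗
w3: successors {w4, w5, w6}; []~q there: w4:F, w5:T, w6:F. ✓
w4: successors {w4}; []~q there: w4:F. ✗
w5: no successors, so <>[]~q fails. ✗
w6: successors {w4, w5, w6, w7}; []~q there: w4:F, w5:T, w6:F, w7:F. ✓
w7: successors {w0, w2, w7}; []~q there: w0:F, w2:F, w7:F. ✗
That's 3 of 8 worlds, so 3/8.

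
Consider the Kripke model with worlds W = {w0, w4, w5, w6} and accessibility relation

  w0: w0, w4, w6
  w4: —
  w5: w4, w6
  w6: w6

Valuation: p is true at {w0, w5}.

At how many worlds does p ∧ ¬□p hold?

w0: p is T, ¬□p is T. ✓
w4: p is F, ¬□p is F. ✗
w5: p is T, ¬□p is T. ✓
w6: p is F, ¬□p is T. ✗
Satisfying worlds: {w0, w5}.

2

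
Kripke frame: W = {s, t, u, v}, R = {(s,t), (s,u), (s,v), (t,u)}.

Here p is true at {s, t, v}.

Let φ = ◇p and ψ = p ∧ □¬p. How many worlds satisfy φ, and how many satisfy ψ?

For ◇p:
s: successors {t, u, v}; p there: t:T, u:F, v:T. ✓
t: successors {u}; p there: u:F. ✗
u: no successors, so ◇p fails. ✗
v: no successors, so ◇p fails. ✗
— 1 world.
For p ∧ □¬p:
s: p is T, □¬p is F. ✗
t: p is T, □¬p is T. ✓
u: p is F, □¬p is T. ✗
v: p is T, □¬p is T. ✓
— 2 worlds.

1 and 2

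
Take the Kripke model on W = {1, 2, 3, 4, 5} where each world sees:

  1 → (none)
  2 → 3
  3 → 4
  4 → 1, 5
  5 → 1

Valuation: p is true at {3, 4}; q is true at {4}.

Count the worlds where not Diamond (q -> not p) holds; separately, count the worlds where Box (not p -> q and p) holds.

2 and 3

For not Diamond (q -> not p):
1: Diamond (q -> not p) is F. ✓
2: Diamond (q -> not p) is T. ✗
3: Diamond (q -> not p) is F. ✓
4: Diamond (q -> not p) is T. ✗
5: Diamond (q -> not p) is T. ✗
— 2 worlds.
For Box (not p -> q and p):
1: no successors, so Box (not p -> q and p) holds vacuously. ✓
2: successors {3}; not p -> q and p there: 3:T. ✓
3: successors {4}; not p -> q and p there: 4:T. ✓
4: successors {1, 5}; not p -> q and p there: 1:F, 5:F. ✗
5: successors {1}; not p -> q and p there: 1:F. ✗
— 3 worlds.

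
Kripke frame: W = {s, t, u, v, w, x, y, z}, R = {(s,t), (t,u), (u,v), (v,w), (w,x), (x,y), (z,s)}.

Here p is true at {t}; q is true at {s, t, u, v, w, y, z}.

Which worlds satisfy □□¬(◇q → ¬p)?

{x, y, z}

s: successors {t}; □¬(◇q → ¬p) there: t:F. ✗
t: successors {u}; □¬(◇q → ¬p) there: u:F. ✗
u: successors {v}; □¬(◇q → ¬p) there: v:F. ✗
v: successors {w}; □¬(◇q → ¬p) there: w:F. ✗
w: successors {x}; □¬(◇q → ¬p) there: x:F. ✗
x: successors {y}; □¬(◇q → ¬p) there: y:T. ✓
y: no successors, so □□¬(◇q → ¬p) holds vacuously. ✓
z: successors {s}; □¬(◇q → ¬p) there: s:T. ✓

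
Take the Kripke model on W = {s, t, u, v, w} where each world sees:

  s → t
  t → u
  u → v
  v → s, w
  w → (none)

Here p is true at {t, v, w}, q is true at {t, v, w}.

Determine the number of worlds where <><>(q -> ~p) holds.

2

s: successors {t}; <>(q -> ~p) there: t:T. ✓
t: successors {u}; <>(q -> ~p) there: u:F. ✗
u: successors {v}; <>(q -> ~p) there: v:T. ✓
v: successors {s, w}; <>(q -> ~p) there: s:F, w:F. ✗
w: no successors, so <><>(q -> ~p) fails. ✗
Satisfying worlds: {s, u}.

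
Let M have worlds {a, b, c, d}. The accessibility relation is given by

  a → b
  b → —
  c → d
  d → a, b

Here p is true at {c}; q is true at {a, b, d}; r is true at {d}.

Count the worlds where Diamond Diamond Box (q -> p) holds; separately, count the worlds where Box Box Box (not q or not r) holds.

2 and 4

For Diamond Diamond Box (q -> p):
a: successors {b}; Diamond Box (q -> p) there: b:F. ✗
b: no successors, so Diamond Diamond Box (q -> p) fails. ✗
c: successors {d}; Diamond Box (q -> p) there: d:T. ✓
d: successors {a, b}; Diamond Box (q -> p) there: a:T, b:F. ✓
— 2 worlds.
For Box Box Box (not q or not r):
a: successors {b}; Box Box (not q or not r) there: b:T. ✓
b: no successors, so Box Box Box (not q or not r) holds vacuously. ✓
c: successors {d}; Box Box (not q or not r) there: d:T. ✓
d: successors {a, b}; Box Box (not q or not r) there: a:T, b:T. ✓
— 4 worlds.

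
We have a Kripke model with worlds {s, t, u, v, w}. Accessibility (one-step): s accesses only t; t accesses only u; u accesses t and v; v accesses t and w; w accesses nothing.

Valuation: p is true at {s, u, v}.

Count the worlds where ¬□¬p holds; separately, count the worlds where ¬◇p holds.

2 and 3

For ¬□¬p:
s: □¬p is T. ✗
t: □¬p is F. ✓
u: □¬p is F. ✓
v: □¬p is T. ✗
w: □¬p is T. ✗
— 2 worlds.
For ¬◇p:
s: ◇p is F. ✓
t: ◇p is T. ✗
u: ◇p is T. ✗
v: ◇p is F. ✓
w: ◇p is F. ✓
— 3 worlds.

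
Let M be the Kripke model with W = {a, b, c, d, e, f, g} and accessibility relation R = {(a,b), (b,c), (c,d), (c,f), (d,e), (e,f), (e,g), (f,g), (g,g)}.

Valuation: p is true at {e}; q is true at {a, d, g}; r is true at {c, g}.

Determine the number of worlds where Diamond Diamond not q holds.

4

a: successors {b}; Diamond not q there: b:T. ✓
b: successors {c}; Diamond not q there: c:T. ✓
c: successors {d, f}; Diamond not q there: d:T, f:F. ✓
d: successors {e}; Diamond not q there: e:T. ✓
e: successors {f, g}; Diamond not q there: f:F, g:F. ✗
f: successors {g}; Diamond not q there: g:F. ✗
g: successors {g}; Diamond not q there: g:F. ✗
Satisfying worlds: {a, b, c, d}.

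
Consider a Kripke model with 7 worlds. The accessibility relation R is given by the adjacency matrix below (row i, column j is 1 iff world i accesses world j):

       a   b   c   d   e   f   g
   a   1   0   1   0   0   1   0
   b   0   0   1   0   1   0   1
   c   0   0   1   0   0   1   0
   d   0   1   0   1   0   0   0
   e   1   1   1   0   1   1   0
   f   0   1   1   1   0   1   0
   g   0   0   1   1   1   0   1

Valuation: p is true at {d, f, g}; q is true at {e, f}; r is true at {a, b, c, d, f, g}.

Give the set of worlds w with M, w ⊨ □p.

a: successors {a, c, f}; p there: a:F, c:F, f:T. ✗
b: successors {c, e, g}; p there: c:F, e:F, g:T. ✗
c: successors {c, f}; p there: c:F, f:T. ✗
d: successors {b, d}; p there: b:F, d:T. ✗
e: successors {a, b, c, e, f}; p there: a:F, b:F, c:F, e:F, f:T. ✗
f: successors {b, c, d, f}; p there: b:F, c:F, d:T, f:T. ✗
g: successors {c, d, e, g}; p there: c:F, d:T, e:F, g:T. ✗

∅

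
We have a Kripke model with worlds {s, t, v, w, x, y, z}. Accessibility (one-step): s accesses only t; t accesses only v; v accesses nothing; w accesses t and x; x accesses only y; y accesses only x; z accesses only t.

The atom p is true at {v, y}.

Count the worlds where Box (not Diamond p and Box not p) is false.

s: successors {t}; not Diamond p and Box not p there: t:F. ✗
t: successors {v}; not Diamond p and Box not p there: v:T. ✓
v: no successors, so Box (not Diamond p and Box not p) holds vacuously. ✓
w: successors {t, x}; not Diamond p and Box not p there: t:F, x:F. ✗
x: successors {y}; not Diamond p and Box not p there: y:T. ✓
y: successors {x}; not Diamond p and Box not p there: x:F. ✗
z: successors {t}; not Diamond p and Box not p there: t:F. ✗
Satisfying worlds: {t, v, x}.
So Box (not Diamond p and Box not p) fails at the other 4 worlds.

4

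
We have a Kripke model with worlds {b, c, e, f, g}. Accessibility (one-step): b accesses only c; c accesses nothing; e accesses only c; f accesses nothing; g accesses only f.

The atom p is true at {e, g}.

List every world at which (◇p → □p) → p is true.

{e, g}

b: ◇p → □p is T, p is F. ✗
c: ◇p → □p is T, p is F. ✗
e: ◇p → □p is T, p is T. ✓
f: ◇p → □p is T, p is F. ✗
g: ◇p → □p is T, p is T. ✓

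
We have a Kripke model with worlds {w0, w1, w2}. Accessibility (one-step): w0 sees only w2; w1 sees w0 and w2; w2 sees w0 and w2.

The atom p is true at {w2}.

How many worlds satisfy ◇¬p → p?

w0: ◇¬p is F, p is F. ✓
w1: ◇¬p is T, p is F. ✗
w2: ◇¬p is T, p is T. ✓
Satisfying worlds: {w0, w2}.

2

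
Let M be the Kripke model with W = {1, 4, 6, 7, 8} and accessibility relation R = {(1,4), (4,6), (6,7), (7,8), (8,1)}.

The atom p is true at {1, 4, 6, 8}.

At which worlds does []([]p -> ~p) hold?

1: successors {4}; []p -> ~p there: 4:F. ✗
4: successors {6}; []p -> ~p there: 6:T. ✓
6: successors {7}; []p -> ~p there: 7:T. ✓
7: successors {8}; []p -> ~p there: 8:F. ✗
8: successors {1}; []p -> ~p there: 1:F. ✗

{4, 6}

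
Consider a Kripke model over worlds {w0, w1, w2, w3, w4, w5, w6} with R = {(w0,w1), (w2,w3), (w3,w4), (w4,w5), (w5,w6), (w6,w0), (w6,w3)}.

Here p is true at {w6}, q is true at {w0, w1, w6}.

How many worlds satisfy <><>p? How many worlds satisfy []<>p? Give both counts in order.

For <><>p:
w0: successors {w1}; <>p there: w1:F. ✗
w1: no successors, so <><>p fails. ✗
w2: successors {w3}; <>p there: w3:F. ✗
w3: successors {w4}; <>p there: w4:F. ✗
w4: successors {w5}; <>p there: w5:T. ✓
w5: successors {w6}; <>p there: w6:F. ✗
w6: successors {w0, w3}; <>p there: w0:F, w3:F. ✗
— 1 world.
For []<>p:
w0: successors {w1}; <>p there: w1:F. ✗
w1: no successors, so []<>p holds vacuously. ✓
w2: successors {w3}; <>p there: w3:F. ✗
w3: successors {w4}; <>p there: w4:F. ✗
w4: successors {w5}; <>p there: w5:T. ✓
w5: successors {w6}; <>p there: w6:F. ✗
w6: successors {w0, w3}; <>p there: w0:F, w3:F. ✗
— 2 worlds.

1 and 2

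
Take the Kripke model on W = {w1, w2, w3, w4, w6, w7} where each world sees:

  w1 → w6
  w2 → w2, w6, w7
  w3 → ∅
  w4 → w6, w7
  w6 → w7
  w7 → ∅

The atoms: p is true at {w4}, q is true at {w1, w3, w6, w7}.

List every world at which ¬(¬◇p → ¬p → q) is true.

{w2}

w1: ¬◇p → ¬p → q is T. ✗
w2: ¬◇p → ¬p → q is F. ✓
w3: ¬◇p → ¬p → q is T. ✗
w4: ¬◇p → ¬p → q is T. ✗
w6: ¬◇p → ¬p → q is T. ✗
w7: ¬◇p → ¬p → q is T. ✗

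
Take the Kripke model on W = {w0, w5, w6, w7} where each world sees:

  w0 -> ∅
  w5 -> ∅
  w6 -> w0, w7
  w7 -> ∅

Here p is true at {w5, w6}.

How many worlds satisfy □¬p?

4

w0: no successors, so □¬p holds vacuously. ✓
w5: no successors, so □¬p holds vacuously. ✓
w6: successors {w0, w7}; ¬p there: w0:T, w7:T. ✓
w7: no successors, so □¬p holds vacuously. ✓
Satisfying worlds: {w0, w5, w6, w7}.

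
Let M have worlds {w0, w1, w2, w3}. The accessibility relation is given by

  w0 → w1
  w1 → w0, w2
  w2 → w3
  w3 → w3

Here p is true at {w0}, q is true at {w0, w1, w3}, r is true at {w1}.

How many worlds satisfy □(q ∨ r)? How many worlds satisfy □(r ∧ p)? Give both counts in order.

3 and 0

For □(q ∨ r):
w0: successors {w1}; q ∨ r there: w1:T. ✓
w1: successors {w0, w2}; q ∨ r there: w0:T, w2:F. ✗
w2: successors {w3}; q ∨ r there: w3:T. ✓
w3: successors {w3}; q ∨ r there: w3:T. ✓
— 3 worlds.
For □(r ∧ p):
w0: successors {w1}; r ∧ p there: w1:F. ✗
w1: successors {w0, w2}; r ∧ p there: w0:F, w2:F. ✗
w2: successors {w3}; r ∧ p there: w3:F. ✗
w3: successors {w3}; r ∧ p there: w3:F. ✗
— 0 worlds.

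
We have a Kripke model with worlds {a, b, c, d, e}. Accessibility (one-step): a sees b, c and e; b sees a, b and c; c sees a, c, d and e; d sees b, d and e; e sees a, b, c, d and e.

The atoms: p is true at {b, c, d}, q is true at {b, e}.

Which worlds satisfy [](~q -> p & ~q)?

a: successors {b, c, e}; ~q -> p & ~q there: b:T, c:T, e:T. ✓
b: successors {a, b, c}; ~q -> p & ~q there: a:F, b:T, c:T. ✗
c: successors {a, c, d, e}; ~q -> p & ~q there: a:F, c:T, d:T, e:T. ✗
d: successors {b, d, e}; ~q -> p & ~q there: b:T, d:T, e:T. ✓
e: successors {a, b, c, d, e}; ~q -> p & ~q there: a:F, b:T, c:T, d:T, e:T. ✗

{a, d}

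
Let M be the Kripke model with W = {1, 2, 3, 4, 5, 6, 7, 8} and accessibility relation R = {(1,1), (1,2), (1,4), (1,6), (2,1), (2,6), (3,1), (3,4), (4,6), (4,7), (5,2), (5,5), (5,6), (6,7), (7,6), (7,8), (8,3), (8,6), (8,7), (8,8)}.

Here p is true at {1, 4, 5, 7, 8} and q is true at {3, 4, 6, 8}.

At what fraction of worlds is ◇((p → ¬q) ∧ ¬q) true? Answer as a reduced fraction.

1: successors {1, 2, 4, 6}; (p → ¬q) ∧ ¬q there: 1:T, 2:T, 4:F, 6:F. ✓
2: successors {1, 6}; (p → ¬q) ∧ ¬q there: 1:T, 6:F. ✓
3: successors {1, 4}; (p → ¬q) ∧ ¬q there: 1:T, 4:F. ✓
4: successors {6, 7}; (p → ¬q) ∧ ¬q there: 6:F, 7:T. ✓
5: successors {2, 5, 6}; (p → ¬q) ∧ ¬q there: 2:T, 5:T, 6:F. ✓
6: successors {7}; (p → ¬q) ∧ ¬q there: 7:T. ✓
7: successors {6, 8}; (p → ¬q) ∧ ¬q there: 6:F, 8:F. ✗
8: successors {3, 6, 7, 8}; (p → ¬q) ∧ ¬q there: 3:F, 6:F, 7:T, 8:F. ✓
That's 7 of 8 worlds, so 7/8.

7/8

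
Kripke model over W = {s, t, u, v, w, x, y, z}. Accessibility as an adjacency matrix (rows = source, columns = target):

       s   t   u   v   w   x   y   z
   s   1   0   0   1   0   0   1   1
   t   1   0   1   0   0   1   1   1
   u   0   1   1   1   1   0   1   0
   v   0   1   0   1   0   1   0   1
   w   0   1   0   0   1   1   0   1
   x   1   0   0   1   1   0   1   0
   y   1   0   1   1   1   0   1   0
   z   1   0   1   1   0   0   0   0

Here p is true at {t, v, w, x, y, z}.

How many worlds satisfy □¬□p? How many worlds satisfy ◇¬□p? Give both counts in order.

1 and 8

For □¬□p:
s: successors {s, v, y, z}; ¬□p there: s:T, v:F, y:T, z:T. ✗
t: successors {s, u, x, y, z}; ¬□p there: s:T, u:T, x:T, y:T, z:T. ✓
u: successors {t, u, v, w, y}; ¬□p there: t:T, u:T, v:F, w:F, y:T. ✗
v: successors {t, v, x, z}; ¬□p there: t:T, v:F, x:T, z:T. ✗
w: successors {t, w, x, z}; ¬□p there: t:T, w:F, x:T, z:T. ✗
x: successors {s, v, w, y}; ¬□p there: s:T, v:F, w:F, y:T. ✗
y: successors {s, u, v, w, y}; ¬□p there: s:T, u:T, v:F, w:F, y:T. ✗
z: successors {s, u, v}; ¬□p there: s:T, u:T, v:F. ✗
— 1 world.
For ◇¬□p:
s: successors {s, v, y, z}; ¬□p there: s:T, v:F, y:T, z:T. ✓
t: successors {s, u, x, y, z}; ¬□p there: s:T, u:T, x:T, y:T, z:T. ✓
u: successors {t, u, v, w, y}; ¬□p there: t:T, u:T, v:F, w:F, y:T. ✓
v: successors {t, v, x, z}; ¬□p there: t:T, v:F, x:T, z:T. ✓
w: successors {t, w, x, z}; ¬□p there: t:T, w:F, x:T, z:T. ✓
x: successors {s, v, w, y}; ¬□p there: s:T, v:F, w:F, y:T. ✓
y: successors {s, u, v, w, y}; ¬□p there: s:T, u:T, v:F, w:F, y:T. ✓
z: successors {s, u, v}; ¬□p there: s:T, u:T, v:F. ✓
— 8 worlds.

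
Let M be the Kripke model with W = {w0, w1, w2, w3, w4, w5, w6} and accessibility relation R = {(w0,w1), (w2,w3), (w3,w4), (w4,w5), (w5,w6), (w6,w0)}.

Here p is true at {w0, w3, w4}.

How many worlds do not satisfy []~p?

w0: successors {w1}; ~p there: w1:T. ✓
w1: no successors, so []~p holds vacuously. ✓
w2: successors {w3}; ~p there: w3:F. ✗
w3: successors {w4}; ~p there: w4:F. ✗
w4: successors {w5}; ~p there: w5:T. ✓
w5: successors {w6}; ~p there: w6:T. ✓
w6: successors {w0}; ~p there: w0:F. ✗
Satisfying worlds: {w0, w1, w4, w5}.
So []~p fails at the other 3 worlds.

3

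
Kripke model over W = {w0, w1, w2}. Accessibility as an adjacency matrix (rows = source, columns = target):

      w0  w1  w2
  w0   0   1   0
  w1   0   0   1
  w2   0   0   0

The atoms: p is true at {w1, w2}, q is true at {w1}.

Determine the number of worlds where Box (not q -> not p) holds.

2

w0: successors {w1}; not q -> not p there: w1:T. ✓
w1: successors {w2}; not q -> not p there: w2:F. ✗
w2: no successors, so Box (not q -> not p) holds vacuously. ✓
Satisfying worlds: {w0, w2}.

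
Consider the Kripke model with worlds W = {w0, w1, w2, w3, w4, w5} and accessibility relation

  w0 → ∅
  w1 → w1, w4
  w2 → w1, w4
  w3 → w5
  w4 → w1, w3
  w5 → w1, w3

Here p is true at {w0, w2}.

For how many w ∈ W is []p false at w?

w0: no successors, so []p holds vacuously. ✓
w1: successors {w1, w4}; p there: w1:F, w4:F. ✗
w2: successors {w1, w4}; p there: w1:F, w4:F. ✗
w3: successors {w5}; p there: w5:F. ✗
w4: successors {w1, w3}; p there: w1:F, w3:F. ✗
w5: successors {w1, w3}; p there: w1:F, w3:F. ✗
Satisfying worlds: {w0}.
So []p fails at the other 5 worlds.

5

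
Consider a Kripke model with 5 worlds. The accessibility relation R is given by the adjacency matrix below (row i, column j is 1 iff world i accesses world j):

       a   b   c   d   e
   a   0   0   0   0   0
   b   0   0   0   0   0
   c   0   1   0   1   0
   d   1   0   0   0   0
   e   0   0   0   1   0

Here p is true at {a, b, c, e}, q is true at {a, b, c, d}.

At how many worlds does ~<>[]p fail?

a: <>[]p is F. ✓
b: <>[]p is F. ✓
c: <>[]p is T. ✗
d: <>[]p is T. ✗
e: <>[]p is T. ✗
Satisfying worlds: {a, b}.
So ~<>[]p fails at the other 3 worlds.

3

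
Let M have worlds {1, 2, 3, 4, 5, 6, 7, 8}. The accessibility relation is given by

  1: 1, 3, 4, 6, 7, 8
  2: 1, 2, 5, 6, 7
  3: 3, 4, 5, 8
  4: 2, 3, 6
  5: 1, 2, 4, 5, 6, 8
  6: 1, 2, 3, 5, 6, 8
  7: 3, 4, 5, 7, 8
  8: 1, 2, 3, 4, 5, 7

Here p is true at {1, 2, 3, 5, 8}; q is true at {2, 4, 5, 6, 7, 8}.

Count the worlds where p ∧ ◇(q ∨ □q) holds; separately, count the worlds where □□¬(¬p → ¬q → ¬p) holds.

For p ∧ ◇(q ∨ □q):
1: p is T, ◇(q ∨ □q) is T. ✓
2: p is T, ◇(q ∨ □q) is T. ✓
3: p is T, ◇(q ∨ □q) is T. ✓
4: p is F, ◇(q ∨ □q) is T. ✗
5: p is T, ◇(q ∨ □q) is T. ✓
6: p is F, ◇(q ∨ □q) is T. ✗
7: p is F, ◇(q ∨ □q) is T. ✗
8: p is T, ◇(q ∨ □q) is T. ✓
— 5 worlds.
For □□¬(¬p → ¬q → ¬p):
1: successors {1, 3, 4, 6, 7, 8}; □¬(¬p → ¬q → ¬p) there: 1:F, 3:F, 4:F, 6:F, 7:F, 8:F. ✗
2: successors {1, 2, 5, 6, 7}; □¬(¬p → ¬q → ¬p) there: 1:F, 2:F, 5:F, 6:F, 7:F. ✗
3: successors {3, 4, 5, 8}; □¬(¬p → ¬q → ¬p) there: 3:F, 4:F, 5:F, 8:F. ✗
4: successors {2, 3, 6}; □¬(¬p → ¬q → ¬p) there: 2:F, 3:F, 6:F. ✗
5: successors {1, 2, 4, 5, 6, 8}; □¬(¬p → ¬q → ¬p) there: 1:F, 2:F, 4:F, 5:F, 6:F, 8:F. ✗
6: successors {1, 2, 3, 5, 6, 8}; □¬(¬p → ¬q → ¬p) there: 1:F, 2:F, 3:F, 5:F, 6:F, 8:F. ✗
7: successors {3, 4, 5, 7, 8}; □¬(¬p → ¬q → ¬p) there: 3:F, 4:F, 5:F, 7:F, 8:F. ✗
8: successors {1, 2, 3, 4, 5, 7}; □¬(¬p → ¬q → ¬p) there: 1:F, 2:F, 3:F, 4:F, 5:F, 7:F. ✗
— 0 worlds.

5 and 0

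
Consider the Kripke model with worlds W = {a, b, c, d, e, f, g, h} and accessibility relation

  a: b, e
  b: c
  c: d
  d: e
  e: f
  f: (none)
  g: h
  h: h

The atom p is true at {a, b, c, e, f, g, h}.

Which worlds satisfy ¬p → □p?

a: ¬p is F, □p is T. ✓
b: ¬p is F, □p is T. ✓
c: ¬p is F, □p is F. ✓
d: ¬p is T, □p is T. ✓
e: ¬p is F, □p is T. ✓
f: ¬p is F, □p is T. ✓
g: ¬p is F, □p is T. ✓
h: ¬p is F, □p is T. ✓

{a, b, c, d, e, f, g, h}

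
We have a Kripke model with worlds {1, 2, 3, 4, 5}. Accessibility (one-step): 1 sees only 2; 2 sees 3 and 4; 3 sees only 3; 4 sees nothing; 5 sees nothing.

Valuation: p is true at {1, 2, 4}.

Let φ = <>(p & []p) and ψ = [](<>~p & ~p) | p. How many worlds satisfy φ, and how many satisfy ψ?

1 and 5

For <>(p & []p):
1: successors {2}; p & []p there: 2:F. ✗
2: successors {3, 4}; p & []p there: 3:F, 4:T. ✓
3: successors {3}; p & []p there: 3:F. ✗
4: no successors, so <>(p & []p) fails. ✗
5: no successors, so <>(p & []p) fails. ✗
— 1 world.
For [](<>~p & ~p) | p:
1: [](<>~p & ~p) is F, p is T. ✓
2: [](<>~p & ~p) is F, p is T. ✓
3: [](<>~p & ~p) is T, p is F. ✓
4: [](<>~p & ~p) is T, p is T. ✓
5: [](<>~p & ~p) is T, p is F. ✓
— 5 worlds.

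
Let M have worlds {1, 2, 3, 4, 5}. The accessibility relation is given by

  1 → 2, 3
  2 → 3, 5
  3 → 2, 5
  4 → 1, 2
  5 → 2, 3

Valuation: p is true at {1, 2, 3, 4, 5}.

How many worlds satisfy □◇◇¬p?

1: successors {2, 3}; ◇◇¬p there: 2:F, 3:F. ✗
2: successors {3, 5}; ◇◇¬p there: 3:F, 5:F. ✗
3: successors {2, 5}; ◇◇¬p there: 2:F, 5:F. ✗
4: successors {1, 2}; ◇◇¬p there: 1:F, 2:F. ✗
5: successors {2, 3}; ◇◇¬p there: 2:F, 3:F. ✗
Satisfying worlds: ∅.

0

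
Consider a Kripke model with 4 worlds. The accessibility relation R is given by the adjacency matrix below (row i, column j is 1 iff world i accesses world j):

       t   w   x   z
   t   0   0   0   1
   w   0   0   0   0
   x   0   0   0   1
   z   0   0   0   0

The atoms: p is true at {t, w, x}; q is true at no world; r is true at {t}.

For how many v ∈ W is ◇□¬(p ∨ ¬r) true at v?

2

t: successors {z}; □¬(p ∨ ¬r) there: z:T. ✓
w: no successors, so ◇□¬(p ∨ ¬r) fails. ✗
x: successors {z}; □¬(p ∨ ¬r) there: z:T. ✓
z: no successors, so ◇□¬(p ∨ ¬r) fails. ✗
Satisfying worlds: {t, x}.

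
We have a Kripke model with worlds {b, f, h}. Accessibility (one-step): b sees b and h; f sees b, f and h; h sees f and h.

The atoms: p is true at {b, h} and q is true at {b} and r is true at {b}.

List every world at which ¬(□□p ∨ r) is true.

b: □□p ∨ r is T. ✗
f: □□p ∨ r is F. ✓
h: □□p ∨ r is F. ✓

{f, h}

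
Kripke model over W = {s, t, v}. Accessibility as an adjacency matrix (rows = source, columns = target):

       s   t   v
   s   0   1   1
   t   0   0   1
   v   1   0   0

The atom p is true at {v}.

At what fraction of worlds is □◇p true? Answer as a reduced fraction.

s: successors {t, v}; ◇p there: t:T, v:F. ✗
t: successors {v}; ◇p there: v:F. ✗
v: successors {s}; ◇p there: s:T. ✓
That's 1 of 3 worlds, so 1/3.

1/3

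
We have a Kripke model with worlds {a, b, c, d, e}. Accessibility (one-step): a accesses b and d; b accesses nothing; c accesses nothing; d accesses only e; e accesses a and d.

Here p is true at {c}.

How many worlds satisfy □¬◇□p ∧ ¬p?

3

a: □¬◇□p is T, ¬p is T. ✓
b: □¬◇□p is T, ¬p is T. ✓
c: □¬◇□p is T, ¬p is F. ✗
d: □¬◇□p is T, ¬p is T. ✓
e: □¬◇□p is F, ¬p is T. ✗
Satisfying worlds: {a, b, d}.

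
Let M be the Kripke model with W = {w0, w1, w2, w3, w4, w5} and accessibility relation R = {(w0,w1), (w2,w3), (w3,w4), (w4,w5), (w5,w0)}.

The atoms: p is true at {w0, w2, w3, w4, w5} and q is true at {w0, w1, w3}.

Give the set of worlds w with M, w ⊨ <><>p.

{w2, w3, w4}

w0: successors {w1}; <>p there: w1:F. ✗
w1: no successors, so <><>p fails. ✗
w2: successors {w3}; <>p there: w3:T. ✓
w3: successors {w4}; <>p there: w4:T. ✓
w4: successors {w5}; <>p there: w5:T. ✓
w5: successors {w0}; <>p there: w0:F. ✗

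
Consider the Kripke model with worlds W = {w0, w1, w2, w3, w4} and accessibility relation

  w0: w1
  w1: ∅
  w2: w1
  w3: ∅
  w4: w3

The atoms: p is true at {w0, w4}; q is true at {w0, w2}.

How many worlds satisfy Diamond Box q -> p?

w0: Diamond Box q is T, p is T. ✓
w1: Diamond Box q is F, p is F. ✓
w2: Diamond Box q is T, p is F. ✗
w3: Diamond Box q is F, p is F. ✓
w4: Diamond Box q is T, p is T. ✓
Satisfying worlds: {w0, w1, w3, w4}.

4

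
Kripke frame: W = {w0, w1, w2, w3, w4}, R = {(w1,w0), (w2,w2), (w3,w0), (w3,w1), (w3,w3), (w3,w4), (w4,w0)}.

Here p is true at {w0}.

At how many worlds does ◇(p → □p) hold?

w0: no successors, so ◇(p → □p) fails. ✗
w1: successors {w0}; p → □p there: w0:T. ✓
w2: successors {w2}; p → □p there: w2:T. ✓
w3: successors {w0, w1, w3, w4}; p → □p there: w0:T, w1:T, w3:T, w4:T. ✓
w4: successors {w0}; p → □p there: w0:T. ✓
Satisfying worlds: {w1, w2, w3, w4}.

4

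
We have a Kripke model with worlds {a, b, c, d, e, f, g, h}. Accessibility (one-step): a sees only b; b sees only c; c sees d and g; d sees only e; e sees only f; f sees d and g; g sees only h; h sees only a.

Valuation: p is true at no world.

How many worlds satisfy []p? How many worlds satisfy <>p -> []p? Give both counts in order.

0 and 8

For []p:
a: successors {b}; p there: b:F. ✗
b: successors {c}; p there: c:F. ✗
c: successors {d, g}; p there: d:F, g:F. ✗
d: successors {e}; p there: e:F. ✗
e: successors {f}; p there: f:F. ✗
f: successors {d, g}; p there: d:F, g:F. ✗
g: successors {h}; p there: h:F. ✗
h: successors {a}; p there: a:F. ✗
— 0 worlds.
For <>p -> []p:
a: <>p is F, []p is F. ✓
b: <>p is F, []p is F. ✓
c: <>p is F, []p is F. ✓
d: <>p is F, []p is F. ✓
e: <>p is F, []p is F. ✓
f: <>p is F, []p is F. ✓
g: <>p is F, []p is F. ✓
h: <>p is F, []p is F. ✓
— 8 worlds.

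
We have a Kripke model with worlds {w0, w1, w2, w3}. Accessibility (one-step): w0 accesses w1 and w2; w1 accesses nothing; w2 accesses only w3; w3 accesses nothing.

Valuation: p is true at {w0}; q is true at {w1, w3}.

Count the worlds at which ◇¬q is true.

w0: successors {w1, w2}; ¬q there: w1:F, w2:T. ✓
w1: no successors, so ◇¬q fails. ✗
w2: successors {w3}; ¬q there: w3:F. ✗
w3: no successors, so ◇¬q fails. ✗
Satisfying worlds: {w0}.

1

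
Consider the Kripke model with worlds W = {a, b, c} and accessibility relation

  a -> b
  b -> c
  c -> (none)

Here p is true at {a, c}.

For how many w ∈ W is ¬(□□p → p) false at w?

2

a: □□p → p is T. ✗
b: □□p → p is F. ✓
c: □□p → p is T. ✗
Satisfying worlds: {b}.
So ¬(□□p → p) fails at the other 2 worlds.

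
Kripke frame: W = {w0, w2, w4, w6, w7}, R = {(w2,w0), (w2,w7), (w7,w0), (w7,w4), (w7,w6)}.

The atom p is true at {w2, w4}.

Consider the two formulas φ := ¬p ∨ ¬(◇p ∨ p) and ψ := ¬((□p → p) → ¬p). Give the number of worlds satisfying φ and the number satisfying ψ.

For ¬p ∨ ¬(◇p ∨ p):
w0: ¬p is T, ¬(◇p ∨ p) is T. ✓
w2: ¬p is F, ¬(◇p ∨ p) is F. ✗
w4: ¬p is F, ¬(◇p ∨ p) is F. ✗
w6: ¬p is T, ¬(◇p ∨ p) is T. ✓
w7: ¬p is T, ¬(◇p ∨ p) is F. ✓
— 3 worlds.
For ¬((□p → p) → ¬p):
w0: (□p → p) → ¬p is T. ✗
w2: (□p → p) → ¬p is F. ✓
w4: (□p → p) → ¬p is F. ✓
w6: (□p → p) → ¬p is T. ✗
w7: (□p → p) → ¬p is T. ✗
— 2 worlds.

3 and 2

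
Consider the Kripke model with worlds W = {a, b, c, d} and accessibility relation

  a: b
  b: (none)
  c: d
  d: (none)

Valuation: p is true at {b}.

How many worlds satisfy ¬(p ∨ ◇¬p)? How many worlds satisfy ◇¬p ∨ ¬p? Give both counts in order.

2 and 3

For ¬(p ∨ ◇¬p):
a: p ∨ ◇¬p is F. ✓
b: p ∨ ◇¬p is T. ✗
c: p ∨ ◇¬p is T. ✗
d: p ∨ ◇¬p is F. ✓
— 2 worlds.
For ◇¬p ∨ ¬p:
a: ◇¬p is F, ¬p is T. ✓
b: ◇¬p is F, ¬p is F. ✗
c: ◇¬p is T, ¬p is T. ✓
d: ◇¬p is F, ¬p is T. ✓
— 3 worlds.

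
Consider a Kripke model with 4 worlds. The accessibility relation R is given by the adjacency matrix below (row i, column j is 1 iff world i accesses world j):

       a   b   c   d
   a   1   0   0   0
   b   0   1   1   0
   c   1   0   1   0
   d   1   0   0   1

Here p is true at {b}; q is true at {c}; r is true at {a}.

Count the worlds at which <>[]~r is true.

a: successors {a}; []~r there: a:F. ✗
b: successors {b, c}; []~r there: b:T, c:F. ✓
c: successors {a, c}; []~r there: a:F, c:F. ✗
d: successors {a, d}; []~r there: a:F, d:F. ✗
Satisfying worlds: {b}.

1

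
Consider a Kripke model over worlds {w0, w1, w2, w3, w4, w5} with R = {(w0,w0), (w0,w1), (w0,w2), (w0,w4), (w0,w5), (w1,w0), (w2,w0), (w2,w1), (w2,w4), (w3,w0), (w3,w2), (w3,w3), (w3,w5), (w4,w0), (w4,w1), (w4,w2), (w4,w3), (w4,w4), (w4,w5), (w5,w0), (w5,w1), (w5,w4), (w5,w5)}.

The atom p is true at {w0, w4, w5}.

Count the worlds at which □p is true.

w0: successors {w0, w1, w2, w4, w5}; p there: w0:T, w1:F, w2:F, w4:T, w5:T. ✗
w1: successors {w0}; p there: w0:T. ✓
w2: successors {w0, w1, w4}; p there: w0:T, w1:F, w4:T. ✗
w3: successors {w0, w2, w3, w5}; p there: w0:T, w2:F, w3:F, w5:T. ✗
w4: successors {w0, w1, w2, w3, w4, w5}; p there: w0:T, w1:F, w2:F, w3:F, w4:T, w5:T. ✗
w5: successors {w0, w1, w4, w5}; p there: w0:T, w1:F, w4:T, w5:T. ✗
Satisfying worlds: {w1}.

1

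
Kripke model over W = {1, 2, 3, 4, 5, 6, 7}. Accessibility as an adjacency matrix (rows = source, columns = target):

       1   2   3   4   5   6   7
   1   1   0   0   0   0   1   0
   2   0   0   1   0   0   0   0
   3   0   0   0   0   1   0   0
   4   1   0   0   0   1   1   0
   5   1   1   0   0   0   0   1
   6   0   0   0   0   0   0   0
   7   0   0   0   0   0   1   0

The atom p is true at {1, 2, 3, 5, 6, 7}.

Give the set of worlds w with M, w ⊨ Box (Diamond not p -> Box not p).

{1, 2, 3, 4, 5, 6, 7}

1: successors {1, 6}; Diamond not p -> Box not p there: 1:T, 6:T. ✓
2: successors {3}; Diamond not p -> Box not p there: 3:T. ✓
3: successors {5}; Diamond not p -> Box not p there: 5:T. ✓
4: successors {1, 5, 6}; Diamond not p -> Box not p there: 1:T, 5:T, 6:T. ✓
5: successors {1, 2, 7}; Diamond not p -> Box not p there: 1:T, 2:T, 7:T. ✓
6: no successors, so Box (Diamond not p -> Box not p) holds vacuously. ✓
7: successors {6}; Diamond not p -> Box not p there: 6:T. ✓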